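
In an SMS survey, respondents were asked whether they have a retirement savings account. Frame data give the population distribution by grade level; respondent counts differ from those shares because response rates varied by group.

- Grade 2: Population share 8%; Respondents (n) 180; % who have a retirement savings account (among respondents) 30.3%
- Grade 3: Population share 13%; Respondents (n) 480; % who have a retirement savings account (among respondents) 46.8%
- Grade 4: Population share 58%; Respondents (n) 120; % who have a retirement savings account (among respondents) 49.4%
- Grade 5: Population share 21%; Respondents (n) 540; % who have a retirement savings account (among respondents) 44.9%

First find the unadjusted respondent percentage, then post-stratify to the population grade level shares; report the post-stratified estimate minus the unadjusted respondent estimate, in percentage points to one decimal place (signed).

Unadjusted (pooled respondent) estimate weights by respondent counts:
  (180/1320)×30.3 + (480/1320)×46.8 + (120/1320)×49.4 + (540/1320)×44.9 = 44.0091%
Reweighting by population grade level shares:
  0.08×30.3 + 0.13×46.8 + 0.58×49.4 + 0.21×44.9 = 46.589%
Difference = 46.589 − 44.0091 = 2.5799 pp.

+2.6 percentage points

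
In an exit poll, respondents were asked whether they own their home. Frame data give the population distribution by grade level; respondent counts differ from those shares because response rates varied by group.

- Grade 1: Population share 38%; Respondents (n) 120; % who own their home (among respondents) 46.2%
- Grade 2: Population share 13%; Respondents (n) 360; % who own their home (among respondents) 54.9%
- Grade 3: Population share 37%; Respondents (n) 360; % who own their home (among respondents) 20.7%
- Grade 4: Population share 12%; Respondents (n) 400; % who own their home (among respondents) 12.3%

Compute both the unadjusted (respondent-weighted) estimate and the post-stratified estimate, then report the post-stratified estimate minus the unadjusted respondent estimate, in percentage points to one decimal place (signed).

+3.4 percentage points

Naive respondent-only estimate (weights = respondent counts):
  (120/1240)×46.2 + (360/1240)×54.9 + (360/1240)×20.7 + (400/1240)×12.3 = 30.3871%
Reweighting by population grade level shares:
  0.38×46.2 + 0.13×54.9 + 0.37×20.7 + 0.12×12.3 = 33.828%
Difference = 33.828 − 30.3871 = 3.4409 pp.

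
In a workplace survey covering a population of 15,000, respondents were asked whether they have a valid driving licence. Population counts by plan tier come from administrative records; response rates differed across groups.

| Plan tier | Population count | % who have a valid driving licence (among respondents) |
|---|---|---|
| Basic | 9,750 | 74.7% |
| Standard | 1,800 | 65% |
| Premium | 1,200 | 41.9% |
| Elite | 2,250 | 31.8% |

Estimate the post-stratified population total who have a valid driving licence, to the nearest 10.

9,670

Estimated count per cell = population count × respondent percentage:
  Basic: 9,750 × 74.7% = 7283.25
  Standard: 1,800 × 65% = 1170
  Premium: 1,200 × 41.9% = 502.8
  Elite: 2,250 × 31.8% = 715.5
Estimated total = 9671.55 → 9,670.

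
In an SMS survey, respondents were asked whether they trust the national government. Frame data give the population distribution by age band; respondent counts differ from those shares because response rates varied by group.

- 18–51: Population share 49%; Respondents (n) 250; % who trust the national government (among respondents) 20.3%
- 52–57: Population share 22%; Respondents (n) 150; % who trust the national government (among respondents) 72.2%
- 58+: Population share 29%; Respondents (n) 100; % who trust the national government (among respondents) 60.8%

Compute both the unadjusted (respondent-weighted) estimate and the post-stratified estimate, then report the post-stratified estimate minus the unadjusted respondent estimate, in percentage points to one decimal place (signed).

Without adjustment, the pooled respondent share is:
  (250/500)×20.3 + (150/500)×72.2 + (100/500)×60.8 = 43.97%
Post-stratifying to population shares instead:
  0.49×20.3 + 0.22×72.2 + 0.29×60.8 = 43.463%
Difference = 43.463 − 43.97 = -0.507 pp.

-0.5 percentage points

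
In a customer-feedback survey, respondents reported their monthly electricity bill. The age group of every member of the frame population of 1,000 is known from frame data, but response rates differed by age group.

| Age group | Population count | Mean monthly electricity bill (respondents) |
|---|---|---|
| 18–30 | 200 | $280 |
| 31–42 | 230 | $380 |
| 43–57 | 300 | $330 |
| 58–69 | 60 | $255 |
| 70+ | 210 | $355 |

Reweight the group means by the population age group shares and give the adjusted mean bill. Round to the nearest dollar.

Each cell contributes population-share × respondent value:
  18–30: (200/1,000) × 280 = 56
  31–42: (230/1,000) × 380 = 87.4
  43–57: (300/1,000) × 330 = 99
  58–69: (60/1,000) × 255 = 15.3
  70+: (210/1,000) × 355 = 74.55
Post-stratified estimate = 332.25 → $332.

$332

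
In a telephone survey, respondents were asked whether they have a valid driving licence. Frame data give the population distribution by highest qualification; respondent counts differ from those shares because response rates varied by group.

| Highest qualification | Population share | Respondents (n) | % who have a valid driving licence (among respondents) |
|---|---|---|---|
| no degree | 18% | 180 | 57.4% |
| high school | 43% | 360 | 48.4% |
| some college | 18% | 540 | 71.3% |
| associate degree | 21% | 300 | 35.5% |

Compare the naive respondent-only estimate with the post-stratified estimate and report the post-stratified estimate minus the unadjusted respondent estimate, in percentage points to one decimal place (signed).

Unadjusted (pooled respondent) estimate weights by respondent counts:
  (180/1380)×57.4 + (360/1380)×48.4 + (540/1380)×71.3 + (300/1380)×35.5 = 55.7304%
Post-stratified estimate weights by population shares:
  0.18×57.4 + 0.43×48.4 + 0.18×71.3 + 0.21×35.5 = 51.433%
Difference = 51.433 − 55.7304 = -4.2974 pp.

-4.3 percentage points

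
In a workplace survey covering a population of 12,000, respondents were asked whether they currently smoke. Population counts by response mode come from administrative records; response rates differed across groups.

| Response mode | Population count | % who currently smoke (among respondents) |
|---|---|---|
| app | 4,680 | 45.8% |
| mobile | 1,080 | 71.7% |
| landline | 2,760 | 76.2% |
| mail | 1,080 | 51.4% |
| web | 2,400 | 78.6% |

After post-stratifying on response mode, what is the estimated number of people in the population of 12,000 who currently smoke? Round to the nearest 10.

Apply each group's respondent rate to its population count:
  app: 4,680 × 45.8% = 2143.44
  mobile: 1,080 × 71.7% = 774.36
  landline: 2,760 × 76.2% = 2103.12
  mail: 1,080 × 51.4% = 555.12
  web: 2,400 × 78.6% = 1886.4
Estimated total = 7462.44 → 7,460.

7,460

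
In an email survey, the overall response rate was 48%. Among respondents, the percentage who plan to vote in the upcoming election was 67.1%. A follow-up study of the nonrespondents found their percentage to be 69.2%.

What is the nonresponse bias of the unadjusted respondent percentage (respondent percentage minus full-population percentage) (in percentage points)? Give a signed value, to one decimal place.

Nonresponse fraction = 1 − 0.48 = 0.52.
Bias = (nonresponse fraction) × (respondent percentage − nonrespondent percentage)
     = 0.52 × (67.1 − 69.2) = 0.52 × -2.1 = -1.092.

-1.1 percentage points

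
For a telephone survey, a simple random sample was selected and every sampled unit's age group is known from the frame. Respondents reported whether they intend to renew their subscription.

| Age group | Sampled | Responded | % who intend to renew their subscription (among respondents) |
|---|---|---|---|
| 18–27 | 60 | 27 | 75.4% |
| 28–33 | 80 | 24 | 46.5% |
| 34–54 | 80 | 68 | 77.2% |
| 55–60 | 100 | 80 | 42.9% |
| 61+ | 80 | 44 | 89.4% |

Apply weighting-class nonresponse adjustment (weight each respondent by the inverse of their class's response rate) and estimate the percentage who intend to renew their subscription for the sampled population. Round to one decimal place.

Response rates by class: 18–27 27/60 = 45%, 28–33 24/80 = 30%, 34–54 68/80 = 85%, 55–60 80/100 = 80%, 61+ 44/80 = 55%.
Weighting each respondent by the inverse class response rate inflates each class back to its sampled size, so the class weight is n_sampled:
  18–27: 60 × 75.4 = 4524
  28–33: 80 × 46.5 = 3720
  34–54: 80 × 77.2 = 6176
  55–60: 100 × 42.9 = 4290
  61+: 80 × 89.4 = 7152
Adjusted estimate = 25,862 / 400 = 64.655 → 64.7%.

64.7%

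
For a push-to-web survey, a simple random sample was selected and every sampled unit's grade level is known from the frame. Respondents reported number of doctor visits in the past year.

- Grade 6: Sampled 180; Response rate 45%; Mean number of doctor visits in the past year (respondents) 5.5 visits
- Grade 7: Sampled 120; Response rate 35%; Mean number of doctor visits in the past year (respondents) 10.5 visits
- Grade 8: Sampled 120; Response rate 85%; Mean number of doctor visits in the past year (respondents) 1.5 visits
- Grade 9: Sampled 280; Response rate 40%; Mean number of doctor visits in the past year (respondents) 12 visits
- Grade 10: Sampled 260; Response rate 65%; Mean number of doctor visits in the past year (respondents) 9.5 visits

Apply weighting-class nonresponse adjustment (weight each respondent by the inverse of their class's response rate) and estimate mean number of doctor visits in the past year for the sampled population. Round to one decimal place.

8.6

Inverse-response-rate weighting restores each class to its sampled count, so class totals weight by n_sampled:
  Grade 6: 180 × 5.5 = 990
  Grade 7: 120 × 10.5 = 1260
  Grade 8: 120 × 1.5 = 180
  Grade 9: 280 × 12 = 3360
  Grade 10: 260 × 9.5 = 2470
Adjusted estimate = 8260 / 960 = 8.60417 → 8.6.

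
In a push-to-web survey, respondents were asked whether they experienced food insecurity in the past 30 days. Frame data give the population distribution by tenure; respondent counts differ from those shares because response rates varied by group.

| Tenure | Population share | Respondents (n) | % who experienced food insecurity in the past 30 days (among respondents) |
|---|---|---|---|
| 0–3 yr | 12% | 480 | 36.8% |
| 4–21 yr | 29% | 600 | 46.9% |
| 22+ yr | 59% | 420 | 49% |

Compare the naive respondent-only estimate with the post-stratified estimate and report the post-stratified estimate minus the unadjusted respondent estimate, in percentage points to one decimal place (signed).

Unadjusted (pooled respondent) estimate weights by respondent counts:
  (480/1500)×36.8 + (600/1500)×46.9 + (420/1500)×49 = 44.256%
Reweighting by population tenure shares:
  0.12×36.8 + 0.29×46.9 + 0.59×49 = 46.927%
Difference = 46.927 − 44.256 = 2.671 pp.

+2.7 percentage points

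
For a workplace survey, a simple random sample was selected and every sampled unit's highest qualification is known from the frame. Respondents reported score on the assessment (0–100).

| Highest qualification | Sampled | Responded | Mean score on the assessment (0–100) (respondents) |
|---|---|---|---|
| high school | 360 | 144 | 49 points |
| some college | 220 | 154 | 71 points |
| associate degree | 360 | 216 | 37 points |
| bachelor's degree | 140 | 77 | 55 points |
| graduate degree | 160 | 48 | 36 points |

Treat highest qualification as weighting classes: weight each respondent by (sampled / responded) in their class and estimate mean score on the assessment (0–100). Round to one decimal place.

48.4

Response rates by class: high school 144/360 = 40%, some college 154/220 = 70%, associate degree 216/360 = 60%, bachelor's degree 77/140 = 55%, graduate degree 48/160 = 30%.
Each respondent's weight = sampled/responded in their class; summing within a class gives n_sampled, so:
  high school: 360 × 49 = 17,640
  some college: 220 × 71 = 15,620
  associate degree: 360 × 37 = 13,320
  bachelor's degree: 140 × 55 = 7700
  graduate degree: 160 × 36 = 5760
Adjusted estimate = 60,040 / 1,240 = 48.4194 → 48.4.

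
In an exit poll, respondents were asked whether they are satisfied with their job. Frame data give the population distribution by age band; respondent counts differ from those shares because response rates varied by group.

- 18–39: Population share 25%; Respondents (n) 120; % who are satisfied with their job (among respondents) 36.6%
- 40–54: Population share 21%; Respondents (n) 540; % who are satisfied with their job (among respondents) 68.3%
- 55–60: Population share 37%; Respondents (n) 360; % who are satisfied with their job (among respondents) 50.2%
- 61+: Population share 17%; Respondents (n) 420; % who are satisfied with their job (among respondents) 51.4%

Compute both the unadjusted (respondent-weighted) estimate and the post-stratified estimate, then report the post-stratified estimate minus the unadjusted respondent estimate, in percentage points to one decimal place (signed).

Naive respondent-only estimate (weights = respondent counts):
  (120/1440)×36.6 + (540/1440)×68.3 + (360/1440)×50.2 + (420/1440)×51.4 = 56.2042%
Post-stratifying to population shares instead:
  0.25×36.6 + 0.21×68.3 + 0.37×50.2 + 0.17×51.4 = 50.805%
Difference = 50.805 − 56.2042 = -5.3992 pp.

-5.4 percentage points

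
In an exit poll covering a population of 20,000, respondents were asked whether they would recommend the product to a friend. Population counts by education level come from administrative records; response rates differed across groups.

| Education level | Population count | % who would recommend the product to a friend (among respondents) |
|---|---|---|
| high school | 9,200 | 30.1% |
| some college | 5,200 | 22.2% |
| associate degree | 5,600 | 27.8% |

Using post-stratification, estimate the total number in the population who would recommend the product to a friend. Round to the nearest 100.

5,500

Each cell contributes its population count × the respondent rate:
  high school: 9,200 × 30.1% = 2769.2
  some college: 5,200 × 22.2% = 1154.4
  associate degree: 5,600 × 27.8% = 1556.8
Estimated total = 5480.4 → 5,500.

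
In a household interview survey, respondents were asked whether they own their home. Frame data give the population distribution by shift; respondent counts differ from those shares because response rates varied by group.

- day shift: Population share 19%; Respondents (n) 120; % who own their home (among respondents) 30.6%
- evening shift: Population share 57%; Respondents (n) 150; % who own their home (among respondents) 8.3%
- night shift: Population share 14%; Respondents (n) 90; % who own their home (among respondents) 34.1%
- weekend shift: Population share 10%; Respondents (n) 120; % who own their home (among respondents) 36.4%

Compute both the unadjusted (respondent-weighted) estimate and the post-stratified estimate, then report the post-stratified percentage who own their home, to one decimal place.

Without adjustment, the pooled respondent share is:
  (120/480)×30.6 + (150/480)×8.3 + (90/480)×34.1 + (120/480)×36.4 = 25.7375%
Reweighting by population shift shares:
  0.19×30.6 + 0.57×8.3 + 0.14×34.1 + 0.1×36.4 = 18.959%

19.0%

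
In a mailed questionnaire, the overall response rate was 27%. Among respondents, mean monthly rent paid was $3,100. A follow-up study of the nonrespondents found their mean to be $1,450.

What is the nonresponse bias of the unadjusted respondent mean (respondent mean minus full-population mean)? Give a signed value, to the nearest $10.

+$1,200

Nonresponse fraction = 1 − 0.27 = 0.73.
Bias = (nonresponse fraction) × (respondent mean − nonrespondent mean)
     = 0.73 × (3100 − 1450) = 0.73 × 1650 = 1204.5.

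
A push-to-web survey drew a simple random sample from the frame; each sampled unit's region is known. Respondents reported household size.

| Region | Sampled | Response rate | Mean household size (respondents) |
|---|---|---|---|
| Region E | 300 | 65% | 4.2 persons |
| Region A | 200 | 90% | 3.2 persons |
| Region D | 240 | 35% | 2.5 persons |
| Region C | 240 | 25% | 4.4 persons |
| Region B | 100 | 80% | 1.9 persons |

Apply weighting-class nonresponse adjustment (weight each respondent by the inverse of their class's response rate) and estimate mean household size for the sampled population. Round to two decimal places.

3.47

Each respondent's weight = sampled/responded in their class; summing within a class gives n_sampled, so:
  Region E: 300 × 4.2 = 1260
  Region A: 200 × 3.2 = 640
  Region D: 240 × 2.5 = 600
  Region C: 240 × 4.4 = 1056
  Region B: 100 × 1.9 = 190
Adjusted estimate = 3746 / 1,080 = 3.46852 → 3.47.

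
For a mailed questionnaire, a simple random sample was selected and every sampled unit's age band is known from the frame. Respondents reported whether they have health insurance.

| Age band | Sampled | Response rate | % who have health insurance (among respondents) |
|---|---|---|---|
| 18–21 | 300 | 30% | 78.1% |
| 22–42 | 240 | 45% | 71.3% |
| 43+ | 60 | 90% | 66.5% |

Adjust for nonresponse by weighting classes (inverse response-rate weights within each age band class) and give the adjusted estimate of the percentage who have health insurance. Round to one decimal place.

74.2%

With weight = n_sampled/n_responded per class, the weighted class total is n_sampled:
  18–21: 300 × 78.1 = 23,430
  22–42: 240 × 71.3 = 17,112
  43+: 60 × 66.5 = 3990
Adjusted estimate = 44,532 / 600 = 74.22 → 74.2%.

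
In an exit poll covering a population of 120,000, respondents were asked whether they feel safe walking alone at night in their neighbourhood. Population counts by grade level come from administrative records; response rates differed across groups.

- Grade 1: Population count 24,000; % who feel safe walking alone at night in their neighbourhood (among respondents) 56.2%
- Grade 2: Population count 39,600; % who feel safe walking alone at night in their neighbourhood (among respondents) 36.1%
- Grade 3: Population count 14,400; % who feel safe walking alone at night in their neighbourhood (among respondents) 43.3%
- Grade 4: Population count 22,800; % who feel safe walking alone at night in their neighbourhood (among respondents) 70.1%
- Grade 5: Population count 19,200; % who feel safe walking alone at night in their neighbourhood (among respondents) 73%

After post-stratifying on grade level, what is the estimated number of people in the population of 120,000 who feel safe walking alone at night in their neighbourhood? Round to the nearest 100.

Estimated count per cell = population count × respondent percentage:
  Grade 1: 24,000 × 56.2% = 13,488
  Grade 2: 39,600 × 36.1% = 14295.6
  Grade 3: 14,400 × 43.3% = 6235.2
  Grade 4: 22,800 × 70.1% = 15982.8
  Grade 5: 19,200 × 73% = 14,016
Estimated total = 64017.6 → 64,000.

64,000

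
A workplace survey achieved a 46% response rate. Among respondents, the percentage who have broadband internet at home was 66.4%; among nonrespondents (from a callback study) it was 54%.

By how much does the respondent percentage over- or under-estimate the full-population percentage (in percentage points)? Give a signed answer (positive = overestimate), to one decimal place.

+6.7 percentage points

Nonresponse fraction = 1 − 0.46 = 0.54.
Bias = (nonresponse fraction) × (respondent percentage − nonrespondent percentage)
     = 0.54 × (66.4 − 54) = 0.54 × 12.4 = 6.696.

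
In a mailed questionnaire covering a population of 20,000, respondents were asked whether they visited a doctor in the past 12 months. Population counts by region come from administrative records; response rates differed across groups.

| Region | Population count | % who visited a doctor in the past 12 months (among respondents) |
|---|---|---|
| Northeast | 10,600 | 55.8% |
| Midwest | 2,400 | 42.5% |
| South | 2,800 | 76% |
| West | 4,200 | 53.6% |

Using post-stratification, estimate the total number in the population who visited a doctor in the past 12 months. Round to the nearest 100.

Each cell contributes its population count × the respondent rate:
  Northeast: 10,600 × 55.8% = 5914.8
  Midwest: 2,400 × 42.5% = 1020
  South: 2,800 × 76% = 2128
  West: 4,200 × 53.6% = 2251.2
Estimated total = 11,314 → 11,300.

11,300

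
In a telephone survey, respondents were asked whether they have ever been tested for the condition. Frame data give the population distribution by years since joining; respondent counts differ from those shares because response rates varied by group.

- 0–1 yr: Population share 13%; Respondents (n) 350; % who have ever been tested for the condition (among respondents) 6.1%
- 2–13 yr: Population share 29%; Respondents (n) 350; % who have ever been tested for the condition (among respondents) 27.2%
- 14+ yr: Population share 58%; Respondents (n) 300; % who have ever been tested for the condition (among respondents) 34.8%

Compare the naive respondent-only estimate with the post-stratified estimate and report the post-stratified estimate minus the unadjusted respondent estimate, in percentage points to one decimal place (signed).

Without adjustment, the pooled respondent share is:
  (350/1000)×6.1 + (350/1000)×27.2 + (300/1000)×34.8 = 22.095%
Reweighting by population years since joining shares:
  0.13×6.1 + 0.29×27.2 + 0.58×34.8 = 28.865%
Difference = 28.865 − 22.095 = 6.77 pp.

+6.8 percentage points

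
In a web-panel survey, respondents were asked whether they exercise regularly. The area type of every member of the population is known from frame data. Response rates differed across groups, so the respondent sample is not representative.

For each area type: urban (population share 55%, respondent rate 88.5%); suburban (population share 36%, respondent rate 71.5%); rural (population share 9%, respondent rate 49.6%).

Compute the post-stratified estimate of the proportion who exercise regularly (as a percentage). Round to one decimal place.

78.9%

Weight each group's respondent value by its population share:
  urban: 0.55 × 88.5 = 48.675
  suburban: 0.36 × 71.5 = 25.74
  rural: 0.09 × 49.6 = 4.464
Post-stratified estimate = 78.879 → 78.9%.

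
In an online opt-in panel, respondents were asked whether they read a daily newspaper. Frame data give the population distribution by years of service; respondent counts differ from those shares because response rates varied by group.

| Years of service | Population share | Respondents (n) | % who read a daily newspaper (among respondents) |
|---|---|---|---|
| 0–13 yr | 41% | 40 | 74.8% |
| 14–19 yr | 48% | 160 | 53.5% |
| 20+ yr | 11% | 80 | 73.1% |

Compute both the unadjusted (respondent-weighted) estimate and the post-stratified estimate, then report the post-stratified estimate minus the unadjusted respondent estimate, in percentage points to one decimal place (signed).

Naive respondent-only estimate (weights = respondent counts):
  (40/280)×74.8 + (160/280)×53.5 + (80/280)×73.1 = 62.1429%
Post-stratifying to population shares instead:
  0.41×74.8 + 0.48×53.5 + 0.11×73.1 = 64.389%
Difference = 64.389 − 62.1429 = 2.2461 pp.

+2.2 percentage points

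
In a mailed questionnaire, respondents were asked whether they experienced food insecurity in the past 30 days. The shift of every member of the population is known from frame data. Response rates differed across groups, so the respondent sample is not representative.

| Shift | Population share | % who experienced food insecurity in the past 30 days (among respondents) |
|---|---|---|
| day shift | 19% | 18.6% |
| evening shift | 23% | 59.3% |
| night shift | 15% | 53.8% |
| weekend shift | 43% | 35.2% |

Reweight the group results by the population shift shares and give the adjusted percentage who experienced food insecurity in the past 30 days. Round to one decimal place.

Post-stratification weights by population share, not respondent share:
  day shift: 0.19 × 18.6 = 3.534
  evening shift: 0.23 × 59.3 = 13.639
  night shift: 0.15 × 53.8 = 8.07
  weekend shift: 0.43 × 35.2 = 15.136
Post-stratified estimate = 40.379 → 40.4%.

40.4%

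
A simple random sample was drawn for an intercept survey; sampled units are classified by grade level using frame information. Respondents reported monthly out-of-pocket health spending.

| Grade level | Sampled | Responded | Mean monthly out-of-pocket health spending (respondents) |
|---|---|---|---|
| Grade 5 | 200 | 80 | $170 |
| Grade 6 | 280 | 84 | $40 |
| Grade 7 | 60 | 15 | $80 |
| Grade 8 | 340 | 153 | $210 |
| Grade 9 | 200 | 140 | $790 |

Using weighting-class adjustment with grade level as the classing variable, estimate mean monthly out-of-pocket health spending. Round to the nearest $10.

Class response rates: Grade 5 80/200 = 40%, Grade 6 84/280 = 30%, Grade 7 15/60 = 25%, Grade 8 153/340 = 45%, Grade 9 140/200 = 70%.
Each respondent's weight = sampled/responded in their class; summing within a class gives n_sampled, so:
  Grade 5: 200 × 170 = 34,000
  Grade 6: 280 × 40 = 11,200
  Grade 7: 60 × 80 = 4800
  Grade 8: 340 × 210 = 71,400
  Grade 9: 200 × 790 = 158,000
Adjusted estimate = 279,400 / 1,080 = 258.704 → $260.

$260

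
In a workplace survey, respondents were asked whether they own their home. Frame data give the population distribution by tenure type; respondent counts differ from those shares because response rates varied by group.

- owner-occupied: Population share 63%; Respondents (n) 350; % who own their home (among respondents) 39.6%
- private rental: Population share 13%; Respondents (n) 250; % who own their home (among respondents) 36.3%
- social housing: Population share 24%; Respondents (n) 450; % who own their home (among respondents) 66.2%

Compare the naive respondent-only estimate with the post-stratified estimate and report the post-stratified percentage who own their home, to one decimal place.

Naive respondent-only estimate (weights = respondent counts):
  (350/1050)×39.6 + (250/1050)×36.3 + (450/1050)×66.2 = 50.2143%
Post-stratifying to population shares instead:
  0.63×39.6 + 0.13×36.3 + 0.24×66.2 = 45.555%

45.6%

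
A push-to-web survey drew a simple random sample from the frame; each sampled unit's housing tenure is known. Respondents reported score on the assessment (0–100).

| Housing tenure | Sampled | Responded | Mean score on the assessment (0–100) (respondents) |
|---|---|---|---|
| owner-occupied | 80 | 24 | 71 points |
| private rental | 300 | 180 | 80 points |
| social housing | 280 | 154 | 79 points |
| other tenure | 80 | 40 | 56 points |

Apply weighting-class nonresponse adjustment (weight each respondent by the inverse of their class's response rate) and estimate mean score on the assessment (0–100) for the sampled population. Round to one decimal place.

76.1

Response rates by class: owner-occupied 24/80 = 30%, private rental 180/300 = 60%, social housing 154/280 = 55%, other tenure 40/80 = 50%.
Each respondent's weight = sampled/responded in their class; summing within a class gives n_sampled, so:
  owner-occupied: 80 × 71 = 5680
  private rental: 300 × 80 = 24,000
  social housing: 280 × 79 = 22,120
  other tenure: 80 × 56 = 4480
Adjusted estimate = 56,280 / 740 = 76.0541 → 76.1.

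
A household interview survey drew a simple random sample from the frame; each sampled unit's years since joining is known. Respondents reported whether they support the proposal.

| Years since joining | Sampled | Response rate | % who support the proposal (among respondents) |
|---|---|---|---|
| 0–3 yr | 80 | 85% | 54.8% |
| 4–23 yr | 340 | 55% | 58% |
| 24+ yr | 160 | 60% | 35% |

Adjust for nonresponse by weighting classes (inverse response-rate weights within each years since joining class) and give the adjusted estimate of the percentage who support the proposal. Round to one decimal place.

Inverse-response-rate weighting restores each class to its sampled count, so class totals weight by n_sampled:
  0–3 yr: 80 × 54.8 = 4384
  4–23 yr: 340 × 58 = 19,720
  24+ yr: 160 × 35 = 5600
Adjusted estimate = 29,704 / 580 = 51.2138 → 51.2%.

51.2%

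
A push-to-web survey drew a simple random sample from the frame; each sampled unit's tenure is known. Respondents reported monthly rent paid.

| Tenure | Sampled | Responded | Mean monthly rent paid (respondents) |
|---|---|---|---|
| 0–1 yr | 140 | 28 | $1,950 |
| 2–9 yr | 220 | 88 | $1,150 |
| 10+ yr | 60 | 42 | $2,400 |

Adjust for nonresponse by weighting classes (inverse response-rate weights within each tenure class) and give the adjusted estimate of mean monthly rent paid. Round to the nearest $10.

$1,600

Class response rates: 0–1 yr 28/140 = 20%, 2–9 yr 88/220 = 40%, 10+ yr 42/60 = 70%.
With weight = n_sampled/n_responded per class, the weighted class total is n_sampled:
  0–1 yr: 140 × 1950 = 273,000
  2–9 yr: 220 × 1150 = 253,000
  10+ yr: 60 × 2400 = 144,000
Adjusted estimate = 670,000 / 420 = 1595.24 → $1,600.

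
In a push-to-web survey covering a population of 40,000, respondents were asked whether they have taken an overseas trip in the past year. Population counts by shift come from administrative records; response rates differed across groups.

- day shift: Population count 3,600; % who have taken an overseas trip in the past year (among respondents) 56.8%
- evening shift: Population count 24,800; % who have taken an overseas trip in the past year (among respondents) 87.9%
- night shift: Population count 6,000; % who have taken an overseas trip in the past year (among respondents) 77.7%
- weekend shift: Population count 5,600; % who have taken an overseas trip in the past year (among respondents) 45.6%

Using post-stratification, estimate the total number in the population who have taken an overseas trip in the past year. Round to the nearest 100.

31,100

Apply each group's respondent rate to its population count:
  day shift: 3,600 × 56.8% = 2044.8
  evening shift: 24,800 × 87.9% = 21799.2
  night shift: 6,000 × 77.7% = 4662
  weekend shift: 5,600 × 45.6% = 2553.6
Estimated total = 31059.6 → 31,100.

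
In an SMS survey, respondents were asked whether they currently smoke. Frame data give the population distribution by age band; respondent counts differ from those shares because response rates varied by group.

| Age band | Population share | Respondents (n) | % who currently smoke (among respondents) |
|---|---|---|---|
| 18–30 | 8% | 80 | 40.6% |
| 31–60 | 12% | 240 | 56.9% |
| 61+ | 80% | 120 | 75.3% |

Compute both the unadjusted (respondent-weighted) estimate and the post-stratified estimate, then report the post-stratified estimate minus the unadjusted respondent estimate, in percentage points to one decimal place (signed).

Naive respondent-only estimate (weights = respondent counts):
  (80/440)×40.6 + (240/440)×56.9 + (120/440)×75.3 = 58.9545%
Post-stratifying to population shares instead:
  0.08×40.6 + 0.12×56.9 + 0.8×75.3 = 70.316%
Difference = 70.316 − 58.9545 = 11.3615 pp.

+11.4 percentage points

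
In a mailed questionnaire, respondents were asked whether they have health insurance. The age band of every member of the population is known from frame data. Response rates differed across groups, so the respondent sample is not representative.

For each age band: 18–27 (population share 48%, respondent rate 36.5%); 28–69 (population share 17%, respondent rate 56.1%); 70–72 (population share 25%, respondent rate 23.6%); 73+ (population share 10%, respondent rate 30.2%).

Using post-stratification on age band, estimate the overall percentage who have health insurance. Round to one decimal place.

36.0%

Each cell contributes population-share × respondent value:
  18–27: 0.48 × 36.5 = 17.52
  28–69: 0.17 × 56.1 = 9.537
  70–72: 0.25 × 23.6 = 5.9
  73+: 0.1 × 30.2 = 3.02
Post-stratified estimate = 35.977 → 36.0%.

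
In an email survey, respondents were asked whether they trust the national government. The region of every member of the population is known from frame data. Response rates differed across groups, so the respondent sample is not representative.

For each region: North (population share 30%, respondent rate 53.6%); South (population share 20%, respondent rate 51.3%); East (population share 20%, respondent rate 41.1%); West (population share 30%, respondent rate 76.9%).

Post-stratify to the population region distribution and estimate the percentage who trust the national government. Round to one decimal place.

Weight each group's respondent value by its population share:
  North: 0.3 × 53.6 = 16.08
  South: 0.2 × 51.3 = 10.26
  East: 0.2 × 41.1 = 8.22
  West: 0.3 × 76.9 = 23.07
Post-stratified estimate = 57.63 → 57.6%.

57.6%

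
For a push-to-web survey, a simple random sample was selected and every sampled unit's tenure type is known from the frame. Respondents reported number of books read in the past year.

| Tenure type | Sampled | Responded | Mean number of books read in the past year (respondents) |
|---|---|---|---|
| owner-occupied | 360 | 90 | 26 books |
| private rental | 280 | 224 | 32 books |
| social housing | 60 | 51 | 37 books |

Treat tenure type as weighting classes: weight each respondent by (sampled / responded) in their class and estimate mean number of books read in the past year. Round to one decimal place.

29.3

Response rates by class: owner-occupied 90/360 = 25%, private rental 224/280 = 80%, social housing 51/60 = 85%.
With weight = n_sampled/n_responded per class, the weighted class total is n_sampled:
  owner-occupied: 360 × 26 = 9360
  private rental: 280 × 32 = 8960
  social housing: 60 × 37 = 2220
Adjusted estimate = 20,540 / 700 = 29.3429 → 29.3.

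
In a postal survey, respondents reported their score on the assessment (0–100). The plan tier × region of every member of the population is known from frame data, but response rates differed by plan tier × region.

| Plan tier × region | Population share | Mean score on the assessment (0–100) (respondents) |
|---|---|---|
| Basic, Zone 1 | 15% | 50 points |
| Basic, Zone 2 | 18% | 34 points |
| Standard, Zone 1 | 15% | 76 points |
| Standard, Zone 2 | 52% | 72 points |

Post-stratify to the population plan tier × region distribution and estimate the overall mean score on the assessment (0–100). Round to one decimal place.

Each cell contributes population-share × respondent value:
  Basic, Zone 1: 0.15 × 50 = 7.5
  Basic, Zone 2: 0.18 × 34 = 6.12
  Standard, Zone 1: 0.15 × 76 = 11.4
  Standard, Zone 2: 0.52 × 72 = 37.44
Post-stratified estimate = 62.46 → 62.5.

62.5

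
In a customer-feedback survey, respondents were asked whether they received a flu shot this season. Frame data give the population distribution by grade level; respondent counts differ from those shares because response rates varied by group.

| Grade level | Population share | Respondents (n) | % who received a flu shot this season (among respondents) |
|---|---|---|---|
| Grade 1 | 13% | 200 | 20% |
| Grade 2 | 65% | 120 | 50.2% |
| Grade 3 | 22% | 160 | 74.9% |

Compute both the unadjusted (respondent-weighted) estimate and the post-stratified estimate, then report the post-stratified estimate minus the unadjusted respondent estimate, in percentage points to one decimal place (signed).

+5.9 percentage points

Naive respondent-only estimate (weights = respondent counts):
  (200/480)×20 + (120/480)×50.2 + (160/480)×74.9 = 45.85%
Post-stratifying to population shares instead:
  0.13×20 + 0.65×50.2 + 0.22×74.9 = 51.708%
Difference = 51.708 − 45.85 = 5.858 pp.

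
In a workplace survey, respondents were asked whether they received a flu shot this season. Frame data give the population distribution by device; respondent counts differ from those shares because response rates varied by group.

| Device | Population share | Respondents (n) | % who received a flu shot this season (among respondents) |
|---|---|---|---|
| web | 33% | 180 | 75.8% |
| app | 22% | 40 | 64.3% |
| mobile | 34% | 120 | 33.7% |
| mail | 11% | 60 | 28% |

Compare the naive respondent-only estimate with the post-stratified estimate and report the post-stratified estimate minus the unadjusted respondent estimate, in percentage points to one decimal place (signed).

-1.2 percentage points

Without adjustment, the pooled respondent share is:
  (180/400)×75.8 + (40/400)×64.3 + (120/400)×33.7 + (60/400)×28 = 54.85%
Post-stratified estimate weights by population shares:
  0.33×75.8 + 0.22×64.3 + 0.34×33.7 + 0.11×28 = 53.698%
Difference = 53.698 − 54.85 = -1.152 pp.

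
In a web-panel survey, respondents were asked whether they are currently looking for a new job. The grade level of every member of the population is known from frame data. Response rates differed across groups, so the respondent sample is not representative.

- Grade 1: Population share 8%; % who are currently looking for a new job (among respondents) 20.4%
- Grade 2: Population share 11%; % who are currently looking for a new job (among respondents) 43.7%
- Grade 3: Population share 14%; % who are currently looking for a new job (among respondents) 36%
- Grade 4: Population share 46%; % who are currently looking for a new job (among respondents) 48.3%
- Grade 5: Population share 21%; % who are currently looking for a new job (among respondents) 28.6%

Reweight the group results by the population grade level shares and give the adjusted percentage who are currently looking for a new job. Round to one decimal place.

39.7%

Each cell contributes population-share × respondent value:
  Grade 1: 0.08 × 20.4 = 1.632
  Grade 2: 0.11 × 43.7 = 4.807
  Grade 3: 0.14 × 36 = 5.04
  Grade 4: 0.46 × 48.3 = 22.218
  Grade 5: 0.21 × 28.6 = 6.006
Post-stratified estimate = 39.703 → 39.7%.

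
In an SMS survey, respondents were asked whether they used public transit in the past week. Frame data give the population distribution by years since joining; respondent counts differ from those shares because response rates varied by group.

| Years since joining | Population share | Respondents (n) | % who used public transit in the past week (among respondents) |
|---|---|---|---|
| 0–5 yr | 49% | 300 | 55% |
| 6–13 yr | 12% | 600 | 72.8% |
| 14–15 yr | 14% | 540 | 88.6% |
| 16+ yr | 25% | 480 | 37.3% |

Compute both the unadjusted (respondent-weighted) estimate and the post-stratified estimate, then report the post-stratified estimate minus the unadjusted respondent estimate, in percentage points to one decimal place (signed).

-8.2 percentage points

Unadjusted (pooled respondent) estimate weights by respondent counts:
  (300/1920)×55 + (600/1920)×72.8 + (540/1920)×88.6 + (480/1920)×37.3 = 65.5875%
Post-stratifying to population shares instead:
  0.49×55 + 0.12×72.8 + 0.14×88.6 + 0.25×37.3 = 57.415%
Difference = 57.415 − 65.5875 = -8.1725 pp.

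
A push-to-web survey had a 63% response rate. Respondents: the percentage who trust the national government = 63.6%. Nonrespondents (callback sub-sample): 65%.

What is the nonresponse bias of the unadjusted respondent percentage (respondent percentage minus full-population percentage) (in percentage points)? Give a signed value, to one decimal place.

Nonresponse fraction = 1 − 0.63 = 0.37.
Bias = (nonresponse fraction) × (respondent percentage − nonrespondent percentage)
     = 0.37 × (63.6 − 65) = 0.37 × -1.4 = -0.518.

-0.5 percentage points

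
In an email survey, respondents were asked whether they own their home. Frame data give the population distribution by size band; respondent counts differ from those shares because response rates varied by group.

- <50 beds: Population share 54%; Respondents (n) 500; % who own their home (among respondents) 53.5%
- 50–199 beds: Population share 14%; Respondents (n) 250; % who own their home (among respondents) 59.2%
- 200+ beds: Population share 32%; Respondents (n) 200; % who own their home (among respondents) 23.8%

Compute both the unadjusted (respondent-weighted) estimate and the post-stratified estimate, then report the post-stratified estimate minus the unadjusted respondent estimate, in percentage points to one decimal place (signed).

-4.0 percentage points

Naive respondent-only estimate (weights = respondent counts):
  (500/950)×53.5 + (250/950)×59.2 + (200/950)×23.8 = 48.7474%
Post-stratifying to population shares instead:
  0.54×53.5 + 0.14×59.2 + 0.32×23.8 = 44.794%
Difference = 44.794 − 48.7474 = -3.9534 pp.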